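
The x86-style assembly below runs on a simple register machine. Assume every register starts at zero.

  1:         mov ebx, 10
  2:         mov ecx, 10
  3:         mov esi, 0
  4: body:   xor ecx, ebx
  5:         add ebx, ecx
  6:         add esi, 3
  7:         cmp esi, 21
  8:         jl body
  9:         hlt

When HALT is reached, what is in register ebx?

after mov ebx, 10: ebx=10
after mov ecx, 10: ecx=10
after mov esi, 0: esi=0
after xor ecx, ebx: ecx=10^10=0
after add ebx, ecx: ebx=10+0=10
after add esi, 3: esi=0+3=3
cmp esi, 21  (cmp 3,21)
jl body: taken
after xor ecx, ebx: ecx=0^10=10
after add ebx, ecx: ebx=10+10=20
after add esi, 3: esi=3+3=6
cmp esi, 21  (cmp 6,21)
jl body: taken
after xor ecx, ebx: ecx=10^20=30
after add ebx, ecx: ebx=20+30=50
after add esi, 3: esi=6+3=9
cmp esi, 21  (cmp 9,21)
jl body: taken
after xor ecx, ebx: ecx=30^50=44
after add ebx, ecx: ebx=50+44=94
after add esi, 3: esi=9+3=12
cmp esi, 21  (cmp 12,21)
jl body: taken
after xor ecx, ebx: ecx=44^94=114
after add ebx, ecx: ebx=94+114=208
after add esi, 3: esi=12+3=15
cmp esi, 21  (cmp 15,21)
jl body: taken
after xor ecx, ebx: ecx=114^208=162
after add ebx, ecx: ebx=208+162=370
after add esi, 3: esi=15+3=18
cmp esi, 21  (cmp 18,21)
jl body: taken
after xor ecx, ebx: ecx=162^370=464
after add ebx, ecx: ebx=370+464=834
after add esi, 3: esi=18+3=21
cmp esi, 21  (cmp 21,21)
jl body: not taken
halt.

834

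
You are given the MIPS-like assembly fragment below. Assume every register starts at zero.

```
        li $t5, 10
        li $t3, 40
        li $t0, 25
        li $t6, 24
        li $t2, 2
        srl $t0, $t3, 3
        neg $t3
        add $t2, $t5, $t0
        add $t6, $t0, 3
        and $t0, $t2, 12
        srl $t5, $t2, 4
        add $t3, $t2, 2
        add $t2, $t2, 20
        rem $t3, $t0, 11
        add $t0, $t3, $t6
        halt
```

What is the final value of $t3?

1

$t5=10
$t3=40
$t0=25
$t6=24
$t2=2
$t0=40>>3=5
$t3=-(40)=-40
$t2=10+5=15
$t6=5+3=8
$t0=15&12=12
$t5=15>>4=0
$t3=15+2=17
$t2=15+20=35
$t3=12%11=1
$t0=1+8=9
halt.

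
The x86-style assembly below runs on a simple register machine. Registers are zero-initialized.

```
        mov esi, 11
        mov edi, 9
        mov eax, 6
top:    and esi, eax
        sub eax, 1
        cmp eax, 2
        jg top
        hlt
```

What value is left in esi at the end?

0

after mov esi, 11: esi=11
after mov edi, 9: edi=9
after mov eax, 6: eax=6
after and esi, eax: esi=11&6=2
after sub eax, 1: eax=6-1=5
cmp eax, 2  (cmp 5,2)
jg top: taken
after and esi, eax: esi=2&5=0
after sub eax, 1: eax=5-1=4
cmp eax, 2  (cmp 4,2)
jg top: taken
after and esi, eax: esi=0&4=0
after sub eax, 1: eax=4-1=3
cmp eax, 2  (cmp 3,2)
jg top: taken
after and esi, eax: esi=0&3=0
after sub eax, 1: eax=3-1=2
cmp eax, 2  (cmp 2,2)
jg top: not taken
halt.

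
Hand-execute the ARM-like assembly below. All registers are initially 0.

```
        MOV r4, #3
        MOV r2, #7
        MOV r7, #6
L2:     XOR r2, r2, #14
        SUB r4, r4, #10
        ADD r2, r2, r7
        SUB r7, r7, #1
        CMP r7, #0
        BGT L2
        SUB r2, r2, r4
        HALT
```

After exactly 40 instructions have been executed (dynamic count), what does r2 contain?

61

after MOV r4, #3: r4=3
after MOV r2, #7: r2=7
after MOV r7, #6: r7=6
after XOR r2, r2, #14: r2=7^14=9
after SUB r4, r4, #10: r4=3-10=-7
after ADD r2, r2, r7: r2=9+6=15
after SUB r7, r7, #1: r7=6-1=5
CMP r7, #0  (cmp 5,0)
BGT L2: taken
after XOR r2, r2, #14: r2=15^14=1
after SUB r4, r4, #10: r4=(-7)-10=-17
after ADD r2, r2, r7: r2=1+5=6
after SUB r7, r7, #1: r7=5-1=4
CMP r7, #0  (cmp 4,0)
BGT L2: taken
after XOR r2, r2, #14: r2=6^14=8
after SUB r4, r4, #10: r4=(-17)-10=-27
after ADD r2, r2, r7: r2=8+4=12
after SUB r7, r7, #1: r7=4-1=3
CMP r7, #0  (cmp 3,0)
BGT L2: taken
after XOR r2, r2, #14: r2=12^14=2
after SUB r4, r4, #10: r4=(-27)-10=-37
after ADD r2, r2, r7: r2=2+3=5
after SUB r7, r7, #1: r7=3-1=2
CMP r7, #0  (cmp 2,0)
BGT L2: taken
after XOR r2, r2, #14: r2=5^14=11
after SUB r4, r4, #10: r4=(-37)-10=-47
after ADD r2, r2, r7: r2=11+2=13
after SUB r7, r7, #1: r7=2-1=1
CMP r7, #0  (cmp 1,0)
BGT L2: taken
after XOR r2, r2, #14: r2=13^14=3
after SUB r4, r4, #10: r4=(-47)-10=-57
after ADD r2, r2, r7: r2=3+1=4
after SUB r7, r7, #1: r7=1-1=0
CMP r7, #0  (cmp 0,0)
BGT L2: not taken
after SUB r2, r2, r4: r2=4-(-57)=61
After step 40: r2 = 61.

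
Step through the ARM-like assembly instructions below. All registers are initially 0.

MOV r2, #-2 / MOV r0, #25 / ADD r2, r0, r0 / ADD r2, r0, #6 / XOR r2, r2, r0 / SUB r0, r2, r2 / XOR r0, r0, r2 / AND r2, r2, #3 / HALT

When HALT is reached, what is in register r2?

r2=-2
r0=25
r2=25+25=50
r2=25+6=31
r2=31^25=6
r0=6-6=0
r0=0^6=6
r2=6&3=2
halt.

2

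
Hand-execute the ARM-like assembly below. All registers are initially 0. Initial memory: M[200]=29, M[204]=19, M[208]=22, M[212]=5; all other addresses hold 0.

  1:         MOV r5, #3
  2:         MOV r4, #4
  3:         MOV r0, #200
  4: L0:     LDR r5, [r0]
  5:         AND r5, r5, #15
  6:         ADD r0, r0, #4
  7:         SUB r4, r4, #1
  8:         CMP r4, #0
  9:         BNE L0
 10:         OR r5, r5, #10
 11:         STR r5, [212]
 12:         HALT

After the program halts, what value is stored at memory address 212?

15

MOV r5, #3 → r5=3
MOV r4, #4 → r4=4
MOV r0, #200 → r0=200
LDR r5, [r0] → r5=M[200]=29
AND r5, r5, #15 → r5=29&15=13
ADD r0, r0, #4 → r0=200+4=204
SUB r4, r4, #1 → r4=4-1=3
CMP r4, #0  (cmp 3,0)
BNE L0: taken
LDR r5, [r0] → r5=M[204]=19
AND r5, r5, #15 → r5=19&15=3
ADD r0, r0, #4 → r0=204+4=208
SUB r4, r4, #1 → r4=3-1=2
CMP r4, #0  (cmp 2,0)
BNE L0: taken
LDR r5, [r0] → r5=M[208]=22
AND r5, r5, #15 → r5=22&15=6
ADD r0, r0, #4 → r0=208+4=212
SUB r4, r4, #1 → r4=2-1=1
CMP r4, #0  (cmp 1,0)
BNE L0: taken
LDR r5, [r0] → r5=M[212]=5
AND r5, r5, #15 → r5=5&15=5
ADD r0, r0, #4 → r0=212+4=216
SUB r4, r4, #1 → r4=1-1=0
CMP r4, #0  (cmp 0,0)
BNE L0: not taken
OR r5, r5, #10 → r5=5|10=15
STR r5, [212] → M[212]=15
halt.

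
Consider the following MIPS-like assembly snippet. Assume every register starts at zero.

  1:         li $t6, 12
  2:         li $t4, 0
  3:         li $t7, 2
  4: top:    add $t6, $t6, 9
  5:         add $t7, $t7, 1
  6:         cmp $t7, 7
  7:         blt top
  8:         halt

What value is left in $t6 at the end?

$t6=12
$t4=0
$t7=2
$t6=12+9=21
$t7=2+1=3
cmp $t7, 7  (cmp 3,7)
blt top: taken
$t6=21+9=30
$t7=3+1=4
cmp $t7, 7  (cmp 4,7)
blt top: taken
$t6=30+9=39
$t7=4+1=5
cmp $t7, 7  (cmp 5,7)
blt top: taken
$t6=39+9=48
$t7=5+1=6
cmp $t7, 7  (cmp 6,7)
blt top: taken
$t6=48+9=57
$t7=6+1=7
cmp $t7, 7  (cmp 7,7)
blt top: not taken
halt.

57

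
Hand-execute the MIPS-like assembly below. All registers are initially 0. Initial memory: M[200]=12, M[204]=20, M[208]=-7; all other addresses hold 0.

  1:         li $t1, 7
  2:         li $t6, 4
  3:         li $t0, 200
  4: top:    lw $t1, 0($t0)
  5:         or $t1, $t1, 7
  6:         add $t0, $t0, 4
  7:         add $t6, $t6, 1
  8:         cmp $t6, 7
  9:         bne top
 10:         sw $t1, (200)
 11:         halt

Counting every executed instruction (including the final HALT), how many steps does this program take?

23

$t1=7
$t6=4
$t0=200
$t1=M[200]=12
$t1=12|7=15
$t0=200+4=204
$t6=4+1=5
cmp $t6, 7  (cmp 5,7)
bne top: taken
$t1=M[204]=20
$t1=20|7=23
$t0=204+4=208
$t6=5+1=6
cmp $t6, 7  (cmp 6,7)
bne top: taken
$t1=M[208]=-7
$t1=(-7)|7=-1
$t0=208+4=212
$t6=6+1=7
cmp $t6, 7  (cmp 7,7)
bne top: not taken
sw $t1, (200) → M[200]=-1
halt.
Total executed instructions: 23.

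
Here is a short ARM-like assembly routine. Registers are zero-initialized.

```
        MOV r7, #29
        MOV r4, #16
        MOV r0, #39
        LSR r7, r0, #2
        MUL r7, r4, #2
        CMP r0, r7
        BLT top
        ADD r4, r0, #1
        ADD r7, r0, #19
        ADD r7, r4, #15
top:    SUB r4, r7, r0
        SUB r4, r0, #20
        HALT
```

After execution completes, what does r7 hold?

MOV r7, #29 → r7=29
MOV r4, #16 → r4=16
MOV r0, #39 → r0=39
LSR r7, r0, #2 → r7=39>>2=9
MUL r7, r4, #2 → r7=16*2=32
CMP r0, r7  (cmp 39,32)
BLT top: not taken
ADD r4, r0, #1 → r4=39+1=40
ADD r7, r0, #19 → r7=39+19=58
ADD r7, r4, #15 → r7=40+15=55
SUB r4, r7, r0 → r4=55-39=16
SUB r4, r0, #20 → r4=39-20=19
halt.

55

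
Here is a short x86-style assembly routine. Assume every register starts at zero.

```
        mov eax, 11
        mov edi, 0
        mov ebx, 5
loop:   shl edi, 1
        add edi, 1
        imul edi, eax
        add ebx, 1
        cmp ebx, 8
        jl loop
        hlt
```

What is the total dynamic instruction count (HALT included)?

22

eax=11
edi=0
ebx=5
edi=0<<1=0
edi=0+1=1
edi=1*11=11
ebx=5+1=6
cmp ebx, 8  (cmp 6,8)
jl loop: taken
edi=11<<1=22
edi=22+1=23
edi=23*11=253
ebx=6+1=7
cmp ebx, 8  (cmp 7,8)
jl loop: taken
edi=253<<1=506
edi=506+1=507
edi=507*11=5577
ebx=7+1=8
cmp ebx, 8  (cmp 8,8)
jl loop: not taken
halt.
Total executed instructions: 22.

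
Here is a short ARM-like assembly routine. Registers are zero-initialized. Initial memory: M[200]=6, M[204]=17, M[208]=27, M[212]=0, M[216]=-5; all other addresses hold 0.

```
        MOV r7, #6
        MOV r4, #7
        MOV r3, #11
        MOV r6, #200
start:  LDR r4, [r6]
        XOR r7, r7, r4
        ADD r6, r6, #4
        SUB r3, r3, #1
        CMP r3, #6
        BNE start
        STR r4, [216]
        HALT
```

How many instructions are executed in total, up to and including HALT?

36

after MOV r7, #6: r7=6
after MOV r4, #7: r4=7
after MOV r3, #11: r3=11
after MOV r6, #200: r6=200
after LDR r4, [r6]: r4=M[200]=6
after XOR r7, r7, r4: r7=6^6=0
after ADD r6, r6, #4: r6=200+4=204
after SUB r3, r3, #1: r3=11-1=10
CMP r3, #6  (cmp 10,6)
BNE start: taken
after LDR r4, [r6]: r4=M[204]=17
after XOR r7, r7, r4: r7=0^17=17
after ADD r6, r6, #4: r6=204+4=208
after SUB r3, r3, #1: r3=10-1=9
CMP r3, #6  (cmp 9,6)
BNE start: taken
after LDR r4, [r6]: r4=M[208]=27
after XOR r7, r7, r4: r7=17^27=10
after ADD r6, r6, #4: r6=208+4=212
after SUB r3, r3, #1: r3=9-1=8
CMP r3, #6  (cmp 8,6)
BNE start: taken
after LDR r4, [r6]: r4=M[212]=0
after XOR r7, r7, r4: r7=10^0=10
after ADD r6, r6, #4: r6=212+4=216
after SUB r3, r3, #1: r3=8-1=7
CMP r3, #6  (cmp 7,6)
BNE start: taken
after LDR r4, [r6]: r4=M[216]=-5
after XOR r7, r7, r4: r7=10^(-5)=-15
after ADD r6, r6, #4: r6=216+4=220
after SUB r3, r3, #1: r3=7-1=6
CMP r3, #6  (cmp 6,6)
BNE start: not taken
STR r4, [216] → M[216]=-5
halt.
Total executed instructions: 36.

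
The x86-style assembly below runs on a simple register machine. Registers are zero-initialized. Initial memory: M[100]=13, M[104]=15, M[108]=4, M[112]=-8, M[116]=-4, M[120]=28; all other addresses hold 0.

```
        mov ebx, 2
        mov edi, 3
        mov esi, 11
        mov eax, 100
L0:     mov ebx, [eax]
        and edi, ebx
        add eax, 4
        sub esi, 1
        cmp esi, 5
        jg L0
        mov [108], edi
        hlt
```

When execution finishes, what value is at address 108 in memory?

0

after mov ebx, 2: ebx=2
after mov edi, 3: edi=3
after mov esi, 11: esi=11
after mov eax, 100: eax=100
after mov ebx, [eax]: ebx=M[100]=13
after and edi, ebx: edi=3&13=1
after add eax, 4: eax=100+4=104
after sub esi, 1: esi=11-1=10
cmp esi, 5  (cmp 10,5)
jg L0: taken
after mov ebx, [eax]: ebx=M[104]=15
after and edi, ebx: edi=1&15=1
after add eax, 4: eax=104+4=108
after sub esi, 1: esi=10-1=9
cmp esi, 5  (cmp 9,5)
jg L0: taken
after mov ebx, [eax]: ebx=M[108]=4
after and edi, ebx: edi=1&4=0
after add eax, 4: eax=108+4=112
after sub esi, 1: esi=9-1=8
cmp esi, 5  (cmp 8,5)
jg L0: taken
after mov ebx, [eax]: ebx=M[112]=-8
after and edi, ebx: edi=0&(-8)=0
after add eax, 4: eax=112+4=116
after sub esi, 1: esi=8-1=7
cmp esi, 5  (cmp 7,5)
jg L0: taken
after mov ebx, [eax]: ebx=M[116]=-4
after and edi, ebx: edi=0&(-4)=0
after add eax, 4: eax=116+4=120
after sub esi, 1: esi=7-1=6
cmp esi, 5  (cmp 6,5)
jg L0: taken
after mov ebx, [eax]: ebx=M[120]=28
after and edi, ebx: edi=0&28=0
after add eax, 4: eax=120+4=124
after sub esi, 1: esi=6-1=5
cmp esi, 5  (cmp 5,5)
jg L0: not taken
mov [108], edi → M[108]=0
halt.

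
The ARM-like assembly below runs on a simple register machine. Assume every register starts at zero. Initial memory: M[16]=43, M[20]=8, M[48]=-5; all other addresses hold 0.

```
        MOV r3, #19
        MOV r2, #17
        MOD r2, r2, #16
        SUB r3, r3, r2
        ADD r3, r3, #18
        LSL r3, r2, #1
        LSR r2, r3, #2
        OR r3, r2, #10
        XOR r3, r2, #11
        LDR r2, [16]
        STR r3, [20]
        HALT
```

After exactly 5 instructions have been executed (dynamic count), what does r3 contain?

after MOV r3, #19: r3=19
after MOV r2, #17: r2=17
after MOD r2, r2, #16: r2=17%16=1
after SUB r3, r3, r2: r3=19-1=18
after ADD r3, r3, #18: r3=18+18=36
After step 5: r3 = 36.

36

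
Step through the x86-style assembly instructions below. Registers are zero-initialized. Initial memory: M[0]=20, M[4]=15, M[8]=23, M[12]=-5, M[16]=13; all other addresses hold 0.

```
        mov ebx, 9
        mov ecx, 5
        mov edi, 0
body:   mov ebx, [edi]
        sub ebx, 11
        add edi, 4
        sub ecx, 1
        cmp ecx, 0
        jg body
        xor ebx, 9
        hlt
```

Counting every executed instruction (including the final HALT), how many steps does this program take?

35

after mov ebx, 9: ebx=9
after mov ecx, 5: ecx=5
after mov edi, 0: edi=0
after mov ebx, [edi]: ebx=M[0]=20
after sub ebx, 11: ebx=20-11=9
after add edi, 4: edi=0+4=4
after sub ecx, 1: ecx=5-1=4
cmp ecx, 0  (cmp 4,0)
jg body: taken
after mov ebx, [edi]: ebx=M[4]=15
after sub ebx, 11: ebx=15-11=4
after add edi, 4: edi=4+4=8
after sub ecx, 1: ecx=4-1=3
cmp ecx, 0  (cmp 3,0)
jg body: taken
after mov ebx, [edi]: ebx=M[8]=23
after sub ebx, 11: ebx=23-11=12
after add edi, 4: edi=8+4=12
after sub ecx, 1: ecx=3-1=2
cmp ecx, 0  (cmp 2,0)
jg body: taken
after mov ebx, [edi]: ebx=M[12]=-5
after sub ebx, 11: ebx=(-5)-11=-16
after add edi, 4: edi=12+4=16
after sub ecx, 1: ecx=2-1=1
cmp ecx, 0  (cmp 1,0)
jg body: taken
after mov ebx, [edi]: ebx=M[16]=13
after sub ebx, 11: ebx=13-11=2
after add edi, 4: edi=16+4=20
after sub ecx, 1: ecx=1-1=0
cmp ecx, 0  (cmp 0,0)
jg body: not taken
after xor ebx, 9: ebx=2^9=11
halt.
Total executed instructions: 35.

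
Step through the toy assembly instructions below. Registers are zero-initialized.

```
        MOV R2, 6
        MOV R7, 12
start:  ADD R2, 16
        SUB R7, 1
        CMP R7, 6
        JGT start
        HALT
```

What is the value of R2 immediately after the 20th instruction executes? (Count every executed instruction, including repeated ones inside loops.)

MOV R2, 6 → R2=6
MOV R7, 12 → R7=12
ADD R2, 16 → R2=6+16=22
SUB R7, 1 → R7=12-1=11
CMP R7, 6  (cmp 11,6)
JGT start: taken
ADD R2, 16 → R2=22+16=38
SUB R7, 1 → R7=11-1=10
CMP R7, 6  (cmp 10,6)
JGT start: taken
ADD R2, 16 → R2=38+16=54
SUB R7, 1 → R7=10-1=9
CMP R7, 6  (cmp 9,6)
JGT start: taken
ADD R2, 16 → R2=54+16=70
SUB R7, 1 → R7=9-1=8
CMP R7, 6  (cmp 8,6)
JGT start: taken
ADD R2, 16 → R2=70+16=86
SUB R7, 1 → R7=8-1=7
After step 20: R2 = 86.

86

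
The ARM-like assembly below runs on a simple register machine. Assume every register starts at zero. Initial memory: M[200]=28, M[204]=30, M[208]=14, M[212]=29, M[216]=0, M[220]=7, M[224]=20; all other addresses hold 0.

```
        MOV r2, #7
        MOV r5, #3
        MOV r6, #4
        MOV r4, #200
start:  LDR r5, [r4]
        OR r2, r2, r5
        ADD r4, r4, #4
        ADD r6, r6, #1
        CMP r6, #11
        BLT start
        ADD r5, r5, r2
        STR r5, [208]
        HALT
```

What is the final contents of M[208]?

51

r2=7
r5=3
r6=4
r4=200
r5=M[200]=28
r2=7|28=31
r4=200+4=204
r6=4+1=5
CMP r6, #11  (cmp 5,11)
BLT start: taken
r5=M[204]=30
r2=31|30=31
r4=204+4=208
r6=5+1=6
CMP r6, #11  (cmp 6,11)
BLT start: taken
r5=M[208]=14
r2=31|14=31
r4=208+4=212
r6=6+1=7
CMP r6, #11  (cmp 7,11)
BLT start: taken
r5=M[212]=29
r2=31|29=31
r4=212+4=216
r6=7+1=8
CMP r6, #11  (cmp 8,11)
BLT start: taken
r5=M[216]=0
r2=31|0=31
r4=216+4=220
r6=8+1=9
CMP r6, #11  (cmp 9,11)
BLT start: taken
r5=M[220]=7
r2=31|7=31
r4=220+4=224
r6=9+1=10
CMP r6, #11  (cmp 10,11)
BLT start: taken
r5=M[224]=20
r2=31|20=31
r4=224+4=228
r6=10+1=11
CMP r6, #11  (cmp 11,11)
BLT start: not taken
r5=20+31=51
STR r5, [208] → M[208]=51
halt.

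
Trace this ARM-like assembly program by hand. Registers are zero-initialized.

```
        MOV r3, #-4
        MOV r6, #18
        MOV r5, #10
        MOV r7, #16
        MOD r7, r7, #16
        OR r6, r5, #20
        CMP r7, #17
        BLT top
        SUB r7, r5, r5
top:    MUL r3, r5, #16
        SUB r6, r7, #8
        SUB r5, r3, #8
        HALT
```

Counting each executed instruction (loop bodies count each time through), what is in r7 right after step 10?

0

r3=-4
r6=18
r5=10
r7=16
r7=16%16=0
r6=10|20=30
CMP r7, #17  (cmp 0,17)
BLT top: taken
r3=10*16=160
r6=0-8=-8
After step 10: r7 = 0.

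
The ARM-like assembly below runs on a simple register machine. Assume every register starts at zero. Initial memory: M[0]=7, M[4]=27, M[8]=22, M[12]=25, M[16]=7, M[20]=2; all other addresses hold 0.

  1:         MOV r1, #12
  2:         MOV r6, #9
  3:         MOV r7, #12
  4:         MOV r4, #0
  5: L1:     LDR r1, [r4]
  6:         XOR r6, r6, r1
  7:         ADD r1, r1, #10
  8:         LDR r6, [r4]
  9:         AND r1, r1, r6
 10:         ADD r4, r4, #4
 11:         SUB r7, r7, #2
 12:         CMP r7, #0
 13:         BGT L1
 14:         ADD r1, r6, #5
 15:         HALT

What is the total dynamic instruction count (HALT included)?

60

r1=12
r6=9
r7=12
r4=0
r1=M[0]=7
r6=9^7=14
r1=7+10=17
r6=M[0]=7
r1=17&7=1
r4=0+4=4
r7=12-2=10
CMP r7, #0  (cmp 10,0)
BGT L1: taken
r1=M[4]=27
r6=7^27=28
r1=27+10=37
r6=M[4]=27
r1=37&27=1
r4=4+4=8
r7=10-2=8
CMP r7, #0  (cmp 8,0)
BGT L1: taken
r1=M[8]=22
r6=27^22=13
r1=22+10=32
r6=M[8]=22
r1=32&22=0
r4=8+4=12
r7=8-2=6
CMP r7, #0  (cmp 6,0)
BGT L1: taken
r1=M[12]=25
r6=22^25=15
r1=25+10=35
r6=M[12]=25
r1=35&25=1
r4=12+4=16
r7=6-2=4
CMP r7, #0  (cmp 4,0)
BGT L1: taken
r1=M[16]=7
r6=25^7=30
r1=7+10=17
r6=M[16]=7
r1=17&7=1
r4=16+4=20
r7=4-2=2
CMP r7, #0  (cmp 2,0)
BGT L1: taken
r1=M[20]=2
r6=7^2=5
r1=2+10=12
r6=M[20]=2
r1=12&2=0
r4=20+4=24
r7=2-2=0
CMP r7, #0  (cmp 0,0)
BGT L1: not taken
r1=2+5=7
halt.
Total executed instructions: 60.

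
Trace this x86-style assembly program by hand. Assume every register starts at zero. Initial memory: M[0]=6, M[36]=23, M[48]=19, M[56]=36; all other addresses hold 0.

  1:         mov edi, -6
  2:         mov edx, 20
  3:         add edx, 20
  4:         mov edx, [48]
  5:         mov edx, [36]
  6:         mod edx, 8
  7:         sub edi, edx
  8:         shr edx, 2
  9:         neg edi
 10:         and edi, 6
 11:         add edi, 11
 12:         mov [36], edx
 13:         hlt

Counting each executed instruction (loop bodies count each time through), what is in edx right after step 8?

mov edi, -6 → edi=-6
mov edx, 20 → edx=20
add edx, 20 → edx=20+20=40
mov edx, [48] → edx=M[48]=19
mov edx, [36] → edx=M[36]=23
mod edx, 8 → edx=23%8=7
sub edi, edx → edi=(-6)-7=-13
shr edx, 2 → edx=7>>2=1
After step 8: edx = 1.

1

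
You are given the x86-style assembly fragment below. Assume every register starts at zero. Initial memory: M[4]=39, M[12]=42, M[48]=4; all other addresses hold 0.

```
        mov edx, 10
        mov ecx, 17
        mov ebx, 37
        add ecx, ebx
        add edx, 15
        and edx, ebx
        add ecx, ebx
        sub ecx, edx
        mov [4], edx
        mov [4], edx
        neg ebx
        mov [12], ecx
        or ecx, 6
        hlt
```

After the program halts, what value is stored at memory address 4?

1

mov edx, 10 → edx=10
mov ecx, 17 → ecx=17
mov ebx, 37 → ebx=37
add ecx, ebx → ecx=17+37=54
add edx, 15 → edx=10+15=25
and edx, ebx → edx=25&37=1
add ecx, ebx → ecx=54+37=91
sub ecx, edx → ecx=91-1=90
mov [4], edx → M[4]=1
mov [4], edx → M[4]=1
neg ebx → ebx=-(37)=-37
mov [12], ecx → M[12]=90
or ecx, 6 → ecx=90|6=94
halt.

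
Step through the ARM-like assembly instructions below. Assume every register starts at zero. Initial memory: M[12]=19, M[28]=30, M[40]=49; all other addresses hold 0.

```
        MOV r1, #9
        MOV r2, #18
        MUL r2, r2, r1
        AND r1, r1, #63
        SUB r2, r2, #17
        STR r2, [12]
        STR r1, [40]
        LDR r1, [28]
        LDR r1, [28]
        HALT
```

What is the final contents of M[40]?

MOV r1, #9 → r1=9
MOV r2, #18 → r2=18
MUL r2, r2, r1 → r2=18*9=162
AND r1, r1, #63 → r1=9&63=9
SUB r2, r2, #17 → r2=162-17=145
STR r2, [12] → M[12]=145
STR r1, [40] → M[40]=9
LDR r1, [28] → r1=M[28]=30
LDR r1, [28] → r1=M[28]=30
halt.

9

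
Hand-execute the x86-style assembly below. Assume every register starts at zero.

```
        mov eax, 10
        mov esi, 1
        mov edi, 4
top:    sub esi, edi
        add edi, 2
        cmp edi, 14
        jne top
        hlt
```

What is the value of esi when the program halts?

after mov eax, 10: eax=10
after mov esi, 1: esi=1
after mov edi, 4: edi=4
after sub esi, edi: esi=1-4=-3
after add edi, 2: edi=4+2=6
cmp edi, 14  (cmp 6,14)
jne top: taken
after sub esi, edi: esi=(-3)-6=-9
after add edi, 2: edi=6+2=8
cmp edi, 14  (cmp 8,14)
jne top: taken
after sub esi, edi: esi=(-9)-8=-17
after add edi, 2: edi=8+2=10
cmp edi, 14  (cmp 10,14)
jne top: taken
after sub esi, edi: esi=(-17)-10=-27
after add edi, 2: edi=10+2=12
cmp edi, 14  (cmp 12,14)
jne top: taken
after sub esi, edi: esi=(-27)-12=-39
after add edi, 2: edi=12+2=14
cmp edi, 14  (cmp 14,14)
jne top: not taken
halt.

-39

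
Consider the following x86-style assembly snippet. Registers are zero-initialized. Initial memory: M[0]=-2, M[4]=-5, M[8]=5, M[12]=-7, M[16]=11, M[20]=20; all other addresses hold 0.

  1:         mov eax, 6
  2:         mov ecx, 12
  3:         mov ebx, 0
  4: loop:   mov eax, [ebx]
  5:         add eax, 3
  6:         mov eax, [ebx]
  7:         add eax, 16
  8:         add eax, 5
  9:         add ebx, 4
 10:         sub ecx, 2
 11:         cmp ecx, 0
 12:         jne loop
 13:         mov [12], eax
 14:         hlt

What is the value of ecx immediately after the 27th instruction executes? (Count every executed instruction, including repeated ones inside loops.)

8

eax=6
ecx=12
ebx=0
eax=M[0]=-2
eax=(-2)+3=1
eax=M[0]=-2
eax=(-2)+16=14
eax=14+5=19
ebx=0+4=4
ecx=12-2=10
cmp ecx, 0  (cmp 10,0)
jne loop: taken
eax=M[4]=-5
eax=(-5)+3=-2
eax=M[4]=-5
eax=(-5)+16=11
eax=11+5=16
ebx=4+4=8
ecx=10-2=8
cmp ecx, 0  (cmp 8,0)
jne loop: taken
eax=M[8]=5
eax=5+3=8
eax=M[8]=5
eax=5+16=21
eax=21+5=26
ebx=8+4=12
After step 27: ecx = 8.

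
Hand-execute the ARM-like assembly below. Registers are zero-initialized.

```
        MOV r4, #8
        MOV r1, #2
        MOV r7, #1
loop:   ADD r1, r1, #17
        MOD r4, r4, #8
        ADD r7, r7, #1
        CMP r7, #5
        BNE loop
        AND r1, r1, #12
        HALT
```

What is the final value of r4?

0

after MOV r4, #8: r4=8
after MOV r1, #2: r1=2
after MOV r7, #1: r7=1
after ADD r1, r1, #17: r1=2+17=19
after MOD r4, r4, #8: r4=8%8=0
after ADD r7, r7, #1: r7=1+1=2
CMP r7, #5  (cmp 2,5)
BNE loop: taken
after ADD r1, r1, #17: r1=19+17=36
after MOD r4, r4, #8: r4=0%8=0
after ADD r7, r7, #1: r7=2+1=3
CMP r7, #5  (cmp 3,5)
BNE loop: taken
after ADD r1, r1, #17: r1=36+17=53
after MOD r4, r4, #8: r4=0%8=0
after ADD r7, r7, #1: r7=3+1=4
CMP r7, #5  (cmp 4,5)
BNE loop: taken
after ADD r1, r1, #17: r1=53+17=70
after MOD r4, r4, #8: r4=0%8=0
after ADD r7, r7, #1: r7=4+1=5
CMP r7, #5  (cmp 5,5)
BNE loop: not taken
after AND r1, r1, #12: r1=70&12=4
halt.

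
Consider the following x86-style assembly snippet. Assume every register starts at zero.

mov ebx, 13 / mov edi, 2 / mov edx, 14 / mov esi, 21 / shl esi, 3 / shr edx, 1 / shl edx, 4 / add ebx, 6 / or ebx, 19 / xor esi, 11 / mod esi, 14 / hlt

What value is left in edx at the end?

112

after mov ebx, 13: ebx=13
after mov edi, 2: edi=2
after mov edx, 14: edx=14
after mov esi, 21: esi=21
after shl esi, 3: esi=21<<3=168
after shr edx, 1: edx=14>>1=7
after shl edx, 4: edx=7<<4=112
after add ebx, 6: ebx=13+6=19
after or ebx, 19: ebx=19|19=19
after xor esi, 11: esi=168^11=163
after mod esi, 14: esi=163%14=9
halt.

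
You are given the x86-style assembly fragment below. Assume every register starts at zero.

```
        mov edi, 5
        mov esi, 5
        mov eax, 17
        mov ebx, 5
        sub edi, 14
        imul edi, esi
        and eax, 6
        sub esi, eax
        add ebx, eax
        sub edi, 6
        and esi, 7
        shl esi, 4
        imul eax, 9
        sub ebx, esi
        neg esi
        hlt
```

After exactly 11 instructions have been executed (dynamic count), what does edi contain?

-51

mov edi, 5 → edi=5
mov esi, 5 → esi=5
mov eax, 17 → eax=17
mov ebx, 5 → ebx=5
sub edi, 14 → edi=5-14=-9
imul edi, esi → edi=(-9)*5=-45
and eax, 6 → eax=17&6=0
sub esi, eax → esi=5-0=5
add ebx, eax → ebx=5+0=5
sub edi, 6 → edi=(-45)-6=-51
and esi, 7 → esi=5&7=5
After step 11: edi = -51.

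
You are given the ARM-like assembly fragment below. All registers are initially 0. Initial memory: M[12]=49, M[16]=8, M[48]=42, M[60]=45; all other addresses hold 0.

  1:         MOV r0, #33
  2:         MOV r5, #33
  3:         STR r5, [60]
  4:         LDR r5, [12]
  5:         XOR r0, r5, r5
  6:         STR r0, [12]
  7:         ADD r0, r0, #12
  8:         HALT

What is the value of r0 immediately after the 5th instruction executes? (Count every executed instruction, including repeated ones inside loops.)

r0=33
r5=33
STR r5, [60] → M[60]=33
r5=M[12]=49
r0=49^49=0
After step 5: r0 = 0.

0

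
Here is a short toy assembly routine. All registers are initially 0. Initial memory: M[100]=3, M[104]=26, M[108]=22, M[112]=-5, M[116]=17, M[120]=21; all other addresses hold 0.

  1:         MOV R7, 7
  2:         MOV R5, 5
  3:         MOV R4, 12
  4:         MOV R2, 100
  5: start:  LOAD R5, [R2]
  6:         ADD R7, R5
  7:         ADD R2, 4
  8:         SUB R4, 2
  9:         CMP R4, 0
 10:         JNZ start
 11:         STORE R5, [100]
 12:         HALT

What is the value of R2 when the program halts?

124

after MOV R7, 7: R7=7
after MOV R5, 5: R5=5
after MOV R4, 12: R4=12
after MOV R2, 100: R2=100
after LOAD R5, [R2]: R5=M[100]=3
after ADD R7, R5: R7=7+3=10
after ADD R2, 4: R2=100+4=104
after SUB R4, 2: R4=12-2=10
CMP R4, 0  (cmp 10,0)
JNZ start: taken
after LOAD R5, [R2]: R5=M[104]=26
after ADD R7, R5: R7=10+26=36
after ADD R2, 4: R2=104+4=108
after SUB R4, 2: R4=10-2=8
CMP R4, 0  (cmp 8,0)
JNZ start: taken
after LOAD R5, [R2]: R5=M[108]=22
after ADD R7, R5: R7=36+22=58
after ADD R2, 4: R2=108+4=112
after SUB R4, 2: R4=8-2=6
CMP R4, 0  (cmp 6,0)
JNZ start: taken
after LOAD R5, [R2]: R5=M[112]=-5
after ADD R7, R5: R7=58+(-5)=53
after ADD R2, 4: R2=112+4=116
after SUB R4, 2: R4=6-2=4
CMP R4, 0  (cmp 4,0)
JNZ start: taken
after LOAD R5, [R2]: R5=M[116]=17
after ADD R7, R5: R7=53+17=70
after ADD R2, 4: R2=116+4=120
after SUB R4, 2: R4=4-2=2
CMP R4, 0  (cmp 2,0)
JNZ start: taken
after LOAD R5, [R2]: R5=M[120]=21
after ADD R7, R5: R7=70+21=91
after ADD R2, 4: R2=120+4=124
after SUB R4, 2: R4=2-2=0
CMP R4, 0  (cmp 0,0)
JNZ start: not taken
STORE R5, [100] → M[100]=21
halt.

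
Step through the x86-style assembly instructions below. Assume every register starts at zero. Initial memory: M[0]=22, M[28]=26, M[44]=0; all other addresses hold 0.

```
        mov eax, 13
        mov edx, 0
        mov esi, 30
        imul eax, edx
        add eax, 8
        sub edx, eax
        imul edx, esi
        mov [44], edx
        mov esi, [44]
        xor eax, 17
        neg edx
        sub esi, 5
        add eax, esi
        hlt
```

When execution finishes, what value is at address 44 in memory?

-240

after mov eax, 13: eax=13
after mov edx, 0: edx=0
after mov esi, 30: esi=30
after imul eax, edx: eax=13*0=0
after add eax, 8: eax=0+8=8
after sub edx, eax: edx=0-8=-8
after imul edx, esi: edx=(-8)*30=-240
mov [44], edx → M[44]=-240
after mov esi, [44]: esi=M[44]=-240
after xor eax, 17: eax=8^17=25
after neg edx: edx=-(-240)=240
after sub esi, 5: esi=(-240)-5=-245
after add eax, esi: eax=25+(-245)=-220
halt.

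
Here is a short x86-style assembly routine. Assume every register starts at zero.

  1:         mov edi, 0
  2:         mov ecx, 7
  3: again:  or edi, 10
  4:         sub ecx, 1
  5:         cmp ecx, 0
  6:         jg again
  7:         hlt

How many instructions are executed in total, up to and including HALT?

after mov edi, 0: edi=0
after mov ecx, 7: ecx=7
after or edi, 10: edi=0|10=10
after sub ecx, 1: ecx=7-1=6
cmp ecx, 0  (cmp 6,0)
jg again: taken
after or edi, 10: edi=10|10=10
after sub ecx, 1: ecx=6-1=5
cmp ecx, 0  (cmp 5,0)
jg again: taken
after or edi, 10: edi=10|10=10
after sub ecx, 1: ecx=5-1=4
cmp ecx, 0  (cmp 4,0)
jg again: taken
after or edi, 10: edi=10|10=10
after sub ecx, 1: ecx=4-1=3
cmp ecx, 0  (cmp 3,0)
jg again: taken
after or edi, 10: edi=10|10=10
after sub ecx, 1: ecx=3-1=2
cmp ecx, 0  (cmp 2,0)
jg again: taken
after or edi, 10: edi=10|10=10
after sub ecx, 1: ecx=2-1=1
cmp ecx, 0  (cmp 1,0)
jg again: taken
after or edi, 10: edi=10|10=10
after sub ecx, 1: ecx=1-1=0
cmp ecx, 0  (cmp 0,0)
jg again: not taken
halt.
Total executed instructions: 31.

31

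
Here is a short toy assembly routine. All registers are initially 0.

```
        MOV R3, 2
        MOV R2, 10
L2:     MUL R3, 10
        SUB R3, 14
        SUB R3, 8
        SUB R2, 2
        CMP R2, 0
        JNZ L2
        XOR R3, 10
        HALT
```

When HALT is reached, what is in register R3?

-44436

MOV R3, 2 → R3=2
MOV R2, 10 → R2=10
MUL R3, 10 → R3=2*10=20
SUB R3, 14 → R3=20-14=6
SUB R3, 8 → R3=6-8=-2
SUB R2, 2 → R2=10-2=8
CMP R2, 0  (cmp 8,0)
JNZ L2: taken
MUL R3, 10 → R3=(-2)*10=-20
SUB R3, 14 → R3=(-20)-14=-34
SUB R3, 8 → R3=(-34)-8=-42
SUB R2, 2 → R2=8-2=6
CMP R2, 0  (cmp 6,0)
JNZ L2: taken
MUL R3, 10 → R3=(-42)*10=-420
SUB R3, 14 → R3=(-420)-14=-434
SUB R3, 8 → R3=(-434)-8=-442
SUB R2, 2 → R2=6-2=4
CMP R2, 0  (cmp 4,0)
JNZ L2: taken
MUL R3, 10 → R3=(-442)*10=-4420
SUB R3, 14 → R3=(-4420)-14=-4434
SUB R3, 8 → R3=(-4434)-8=-4442
SUB R2, 2 → R2=4-2=2
CMP R2, 0  (cmp 2,0)
JNZ L2: taken
MUL R3, 10 → R3=(-4442)*10=-44420
SUB R3, 14 → R3=(-44420)-14=-44434
SUB R3, 8 → R3=(-44434)-8=-44442
SUB R2, 2 → R2=2-2=0
CMP R2, 0  (cmp 0,0)
JNZ L2: not taken
XOR R3, 10 → R3=(-44442)^10=-44436
halt.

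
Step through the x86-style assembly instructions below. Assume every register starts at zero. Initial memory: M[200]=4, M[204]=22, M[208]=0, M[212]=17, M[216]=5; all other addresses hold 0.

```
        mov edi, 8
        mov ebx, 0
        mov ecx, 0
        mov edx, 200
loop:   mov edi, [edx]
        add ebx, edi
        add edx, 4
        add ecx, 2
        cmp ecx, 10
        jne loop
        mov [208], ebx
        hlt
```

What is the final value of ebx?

48

after mov edi, 8: edi=8
after mov ebx, 0: ebx=0
after mov ecx, 0: ecx=0
after mov edx, 200: edx=200
after mov edi, [edx]: edi=M[200]=4
after add ebx, edi: ebx=0+4=4
after add edx, 4: edx=200+4=204
after add ecx, 2: ecx=0+2=2
cmp ecx, 10  (cmp 2,10)
jne loop: taken
after mov edi, [edx]: edi=M[204]=22
after add ebx, edi: ebx=4+22=26
after add edx, 4: edx=204+4=208
after add ecx, 2: ecx=2+2=4
cmp ecx, 10  (cmp 4,10)
jne loop: taken
after mov edi, [edx]: edi=M[208]=0
after add ebx, edi: ebx=26+0=26
after add edx, 4: edx=208+4=212
after add ecx, 2: ecx=4+2=6
cmp ecx, 10  (cmp 6,10)
jne loop: taken
after mov edi, [edx]: edi=M[212]=17
after add ebx, edi: ebx=26+17=43
after add edx, 4: edx=212+4=216
after add ecx, 2: ecx=6+2=8
cmp ecx, 10  (cmp 8,10)
jne loop: taken
after mov edi, [edx]: edi=M[216]=5
after add ebx, edi: ebx=43+5=48
after add edx, 4: edx=216+4=220
after add ecx, 2: ecx=8+2=10
cmp ecx, 10  (cmp 10,10)
jne loop: not taken
mov [208], ebx → M[208]=48
halt.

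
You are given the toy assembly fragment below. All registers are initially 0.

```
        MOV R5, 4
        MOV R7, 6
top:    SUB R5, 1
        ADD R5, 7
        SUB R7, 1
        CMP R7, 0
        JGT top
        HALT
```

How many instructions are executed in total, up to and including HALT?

MOV R5, 4 → R5=4
MOV R7, 6 → R7=6
SUB R5, 1 → R5=4-1=3
ADD R5, 7 → R5=3+7=10
SUB R7, 1 → R7=6-1=5
CMP R7, 0  (cmp 5,0)
JGT top: taken
SUB R5, 1 → R5=10-1=9
ADD R5, 7 → R5=9+7=16
SUB R7, 1 → R7=5-1=4
CMP R7, 0  (cmp 4,0)
JGT top: taken
SUB R5, 1 → R5=16-1=15
ADD R5, 7 → R5=15+7=22
SUB R7, 1 → R7=4-1=3
CMP R7, 0  (cmp 3,0)
JGT top: taken
SUB R5, 1 → R5=22-1=21
ADD R5, 7 → R5=21+7=28
SUB R7, 1 → R7=3-1=2
CMP R7, 0  (cmp 2,0)
JGT top: taken
SUB R5, 1 → R5=28-1=27
ADD R5, 7 → R5=27+7=34
SUB R7, 1 → R7=2-1=1
CMP R7, 0  (cmp 1,0)
JGT top: taken
SUB R5, 1 → R5=34-1=33
ADD R5, 7 → R5=33+7=40
SUB R7, 1 → R7=1-1=0
CMP R7, 0  (cmp 0,0)
JGT top: not taken
halt.
Total executed instructions: 33.

33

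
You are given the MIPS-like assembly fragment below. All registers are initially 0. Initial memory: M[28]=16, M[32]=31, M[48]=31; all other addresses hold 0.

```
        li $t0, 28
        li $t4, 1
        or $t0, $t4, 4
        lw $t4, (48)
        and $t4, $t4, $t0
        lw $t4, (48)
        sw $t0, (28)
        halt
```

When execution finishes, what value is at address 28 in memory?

li $t0, 28 → $t0=28
li $t4, 1 → $t4=1
or $t0, $t4, 4 → $t0=1|4=5
lw $t4, (48) → $t4=M[48]=31
and $t4, $t4, $t0 → $t4=31&5=5
lw $t4, (48) → $t4=M[48]=31
sw $t0, (28) → M[28]=5
halt.

5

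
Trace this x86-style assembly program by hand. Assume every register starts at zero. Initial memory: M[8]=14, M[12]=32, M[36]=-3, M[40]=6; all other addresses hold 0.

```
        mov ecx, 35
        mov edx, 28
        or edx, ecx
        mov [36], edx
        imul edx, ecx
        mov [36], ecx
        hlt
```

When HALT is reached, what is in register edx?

2205

mov ecx, 35 → ecx=35
mov edx, 28 → edx=28
or edx, ecx → edx=28|35=63
mov [36], edx → M[36]=63
imul edx, ecx → edx=63*35=2205
mov [36], ecx → M[36]=35
halt.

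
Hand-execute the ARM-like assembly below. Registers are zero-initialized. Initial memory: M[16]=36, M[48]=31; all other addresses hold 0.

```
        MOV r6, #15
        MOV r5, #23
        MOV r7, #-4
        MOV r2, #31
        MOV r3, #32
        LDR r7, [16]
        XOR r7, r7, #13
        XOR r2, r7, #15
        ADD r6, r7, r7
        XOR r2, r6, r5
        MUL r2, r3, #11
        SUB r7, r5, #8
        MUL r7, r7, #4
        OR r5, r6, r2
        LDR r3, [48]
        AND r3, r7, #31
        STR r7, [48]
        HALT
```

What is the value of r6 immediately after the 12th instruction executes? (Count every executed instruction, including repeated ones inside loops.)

MOV r6, #15 → r6=15
MOV r5, #23 → r5=23
MOV r7, #-4 → r7=-4
MOV r2, #31 → r2=31
MOV r3, #32 → r3=32
LDR r7, [16] → r7=M[16]=36
XOR r7, r7, #13 → r7=36^13=41
XOR r2, r7, #15 → r2=41^15=38
ADD r6, r7, r7 → r6=41+41=82
XOR r2, r6, r5 → r2=82^23=69
MUL r2, r3, #11 → r2=32*11=352
SUB r7, r5, #8 → r7=23-8=15
After step 12: r6 = 82.

82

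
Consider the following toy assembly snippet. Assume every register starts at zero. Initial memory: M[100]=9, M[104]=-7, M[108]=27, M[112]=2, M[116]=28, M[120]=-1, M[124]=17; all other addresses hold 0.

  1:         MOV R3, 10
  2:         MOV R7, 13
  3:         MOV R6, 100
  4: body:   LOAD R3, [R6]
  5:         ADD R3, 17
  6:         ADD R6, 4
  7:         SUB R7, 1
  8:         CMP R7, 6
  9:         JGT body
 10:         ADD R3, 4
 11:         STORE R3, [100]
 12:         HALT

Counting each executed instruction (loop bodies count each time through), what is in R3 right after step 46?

38

R3=10
R7=13
R6=100
R3=M[100]=9
R3=9+17=26
R6=100+4=104
R7=13-1=12
CMP R7, 6  (cmp 12,6)
JGT body: taken
R3=M[104]=-7
R3=(-7)+17=10
R6=104+4=108
R7=12-1=11
CMP R7, 6  (cmp 11,6)
JGT body: taken
R3=M[108]=27
R3=27+17=44
R6=108+4=112
R7=11-1=10
CMP R7, 6  (cmp 10,6)
JGT body: taken
R3=M[112]=2
R3=2+17=19
R6=112+4=116
R7=10-1=9
CMP R7, 6  (cmp 9,6)
JGT body: taken
R3=M[116]=28
R3=28+17=45
R6=116+4=120
R7=9-1=8
CMP R7, 6  (cmp 8,6)
JGT body: taken
R3=M[120]=-1
R3=(-1)+17=16
R6=120+4=124
R7=8-1=7
CMP R7, 6  (cmp 7,6)
JGT body: taken
R3=M[124]=17
R3=17+17=34
R6=124+4=128
R7=7-1=6
CMP R7, 6  (cmp 6,6)
JGT body: not taken
R3=34+4=38
After step 46: R3 = 38.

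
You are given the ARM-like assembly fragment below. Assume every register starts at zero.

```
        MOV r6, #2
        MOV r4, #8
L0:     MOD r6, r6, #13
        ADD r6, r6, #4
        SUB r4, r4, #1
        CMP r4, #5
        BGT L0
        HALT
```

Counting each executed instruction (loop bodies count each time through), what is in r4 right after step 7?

7

r6=2
r4=8
r6=2%13=2
r6=2+4=6
r4=8-1=7
CMP r4, #5  (cmp 7,5)
BGT L0: taken
After step 7: r4 = 7.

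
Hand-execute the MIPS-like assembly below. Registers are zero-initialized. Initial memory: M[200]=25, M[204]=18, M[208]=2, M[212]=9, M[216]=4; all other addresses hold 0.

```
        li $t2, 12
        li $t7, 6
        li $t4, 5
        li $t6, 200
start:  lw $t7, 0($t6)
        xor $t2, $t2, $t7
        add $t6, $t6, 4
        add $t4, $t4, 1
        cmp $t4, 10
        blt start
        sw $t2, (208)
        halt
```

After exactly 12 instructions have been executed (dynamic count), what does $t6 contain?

204

after li $t2, 12: $t2=12
after li $t7, 6: $t7=6
after li $t4, 5: $t4=5
after li $t6, 200: $t6=200
after lw $t7, 0($t6): $t7=M[200]=25
after xor $t2, $t2, $t7: $t2=12^25=21
after add $t6, $t6, 4: $t6=200+4=204
after add $t4, $t4, 1: $t4=5+1=6
cmp $t4, 10  (cmp 6,10)
blt start: taken
after lw $t7, 0($t6): $t7=M[204]=18
after xor $t2, $t2, $t7: $t2=21^18=7
After step 12: $t6 = 204.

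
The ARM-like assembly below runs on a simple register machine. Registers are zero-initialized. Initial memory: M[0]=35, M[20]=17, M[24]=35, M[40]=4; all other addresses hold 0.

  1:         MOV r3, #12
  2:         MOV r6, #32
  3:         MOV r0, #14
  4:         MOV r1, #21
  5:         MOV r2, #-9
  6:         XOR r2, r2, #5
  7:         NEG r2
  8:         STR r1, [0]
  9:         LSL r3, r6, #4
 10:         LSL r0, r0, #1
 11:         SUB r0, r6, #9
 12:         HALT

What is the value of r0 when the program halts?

MOV r3, #12 → r3=12
MOV r6, #32 → r6=32
MOV r0, #14 → r0=14
MOV r1, #21 → r1=21
MOV r2, #-9 → r2=-9
XOR r2, r2, #5 → r2=(-9)^5=-14
NEG r2 → r2=-(-14)=14
STR r1, [0] → M[0]=21
LSL r3, r6, #4 → r3=32<<4=512
LSL r0, r0, #1 → r0=14<<1=28
SUB r0, r6, #9 → r0=32-9=23
halt.

23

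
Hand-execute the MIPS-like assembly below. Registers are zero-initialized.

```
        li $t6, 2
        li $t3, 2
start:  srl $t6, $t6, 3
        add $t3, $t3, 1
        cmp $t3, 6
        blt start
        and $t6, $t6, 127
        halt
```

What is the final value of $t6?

li $t6, 2 → $t6=2
li $t3, 2 → $t3=2
srl $t6, $t6, 3 → $t6=2>>3=0
add $t3, $t3, 1 → $t3=2+1=3
cmp $t3, 6  (cmp 3,6)
blt start: taken
srl $t6, $t6, 3 → $t6=0>>3=0
add $t3, $t3, 1 → $t3=3+1=4
cmp $t3, 6  (cmp 4,6)
blt start: taken
srl $t6, $t6, 3 → $t6=0>>3=0
add $t3, $t3, 1 → $t3=4+1=5
cmp $t3, 6  (cmp 5,6)
blt start: taken
srl $t6, $t6, 3 → $t6=0>>3=0
add $t3, $t3, 1 → $t3=5+1=6
cmp $t3, 6  (cmp 6,6)
blt start: not taken
and $t6, $t6, 127 → $t6=0&127=0
halt.

0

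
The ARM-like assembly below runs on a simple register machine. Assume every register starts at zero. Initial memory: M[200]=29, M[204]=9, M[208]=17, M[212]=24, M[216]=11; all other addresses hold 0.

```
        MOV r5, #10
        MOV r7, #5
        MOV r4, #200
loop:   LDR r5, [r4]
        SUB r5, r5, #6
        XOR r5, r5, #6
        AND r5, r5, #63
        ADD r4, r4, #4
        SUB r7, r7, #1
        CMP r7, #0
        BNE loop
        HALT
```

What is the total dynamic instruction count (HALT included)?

44

r5=10
r7=5
r4=200
r5=M[200]=29
r5=29-6=23
r5=23^6=17
r5=17&63=17
r4=200+4=204
r7=5-1=4
CMP r7, #0  (cmp 4,0)
BNE loop: taken
r5=M[204]=9
r5=9-6=3
r5=3^6=5
r5=5&63=5
r4=204+4=208
r7=4-1=3
CMP r7, #0  (cmp 3,0)
BNE loop: taken
r5=M[208]=17
r5=17-6=11
r5=11^6=13
r5=13&63=13
r4=208+4=212
r7=3-1=2
CMP r7, #0  (cmp 2,0)
BNE loop: taken
r5=M[212]=24
r5=24-6=18
r5=18^6=20
r5=20&63=20
r4=212+4=216
r7=2-1=1
CMP r7, #0  (cmp 1,0)
BNE loop: taken
r5=M[216]=11
r5=11-6=5
r5=5^6=3
r5=3&63=3
r4=216+4=220
r7=1-1=0
CMP r7, #0  (cmp 0,0)
BNE loop: not taken
halt.
Total executed instructions: 44.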